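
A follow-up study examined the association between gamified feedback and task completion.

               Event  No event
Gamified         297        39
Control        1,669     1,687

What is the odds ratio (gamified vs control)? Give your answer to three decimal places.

7.698

Cells: a = 297, b = 39, c = 1669, d = 1687.
OR = (a·d)/(b·c) = (297 × 1687) / (39 × 1669) = 501039 / 65091 = 7.69752
The odds of task completion are about 7.70 times as high in the gamified group.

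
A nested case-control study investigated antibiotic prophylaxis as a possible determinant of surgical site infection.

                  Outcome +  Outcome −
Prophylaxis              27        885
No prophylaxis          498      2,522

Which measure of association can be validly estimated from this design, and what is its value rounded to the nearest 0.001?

Cells: a = 27, b = 885, c = 498, d = 2522.
This is a nested case-control study: participants were sampled on outcome status, so risks in the source population cannot be estimated directly — relative risk is not valid here. The odds ratio is the appropriate measure.
OR = (a·d)/(b·c) = (27 × 2522) / (885 × 498) = 68094 / 440730 = 0.15450

0.155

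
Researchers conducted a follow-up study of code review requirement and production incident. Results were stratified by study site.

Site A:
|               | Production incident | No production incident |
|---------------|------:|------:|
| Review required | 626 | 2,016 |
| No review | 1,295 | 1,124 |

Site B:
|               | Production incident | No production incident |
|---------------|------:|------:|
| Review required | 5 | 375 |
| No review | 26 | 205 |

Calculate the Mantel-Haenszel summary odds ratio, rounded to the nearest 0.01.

0.26

OR_MH = Σ(aᵢdᵢ/nᵢ) / Σ(bᵢcᵢ/nᵢ), where nᵢ is the stratum total.
Stratum 1 (Site A): n = 5061; a·d/n = 626·1124/5061 = 139.0287; b·c/n = 2016·1295/5061 = 515.8506
Stratum 2 (Site B): n = 611; a·d/n = 5·205/611 = 1.6776; b·c/n = 375·26/611 = 15.9574
OR_MH = (139.0287 + 1.6776) / (515.8506 + 15.9574) = 140.7062 / 531.8081 = 0.26458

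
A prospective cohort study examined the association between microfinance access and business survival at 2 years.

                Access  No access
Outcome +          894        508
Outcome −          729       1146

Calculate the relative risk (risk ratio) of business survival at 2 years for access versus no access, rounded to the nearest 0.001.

1.793

Reading the table with exposure as columns: a = 894 (Access, case), b = 729 (Access, non-case), c = 508 (No access, case), d = 1146.
Risk in exposed = 894/1623 = 0.55083; risk in unexposed = 508/1654 = 0.30713.
RR = 0.55083 / 0.30713 = 1.79346
The risk among the exposed is 1.79 times that among the unexposed.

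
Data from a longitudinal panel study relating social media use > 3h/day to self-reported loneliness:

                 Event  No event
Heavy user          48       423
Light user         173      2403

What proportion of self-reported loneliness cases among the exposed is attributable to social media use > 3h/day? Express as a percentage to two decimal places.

Cells: a = 48, b = 423, c = 173, d = 2403.
Risk in exposed = 48/471 = 0.10191; risk in unexposed = 173/2576 = 0.06716.
RR = 0.10191/0.06716 = 1.51747
AR% = (RR − 1)/RR × 100 = (1.51747 − 1)/1.51747 × 100 = 34.1008%

34.10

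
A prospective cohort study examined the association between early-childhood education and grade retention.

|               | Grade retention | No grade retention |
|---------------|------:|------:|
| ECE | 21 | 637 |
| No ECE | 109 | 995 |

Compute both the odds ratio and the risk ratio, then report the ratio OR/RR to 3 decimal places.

Cells: a = 21, b = 637, c = 109, d = 995.
OR = (21·995)/(637·109) = 20895/69433 = 0.30094
Risk in exposed = 21/658 = 0.03191; risk in unexposed = 109/1104 = 0.09873; RR = 0.32325
OR/RR = 0.30094 / 0.32325 = 0.93098
The outcome is rare in both groups, so OR ≈ RR (ratio near 1).

0.931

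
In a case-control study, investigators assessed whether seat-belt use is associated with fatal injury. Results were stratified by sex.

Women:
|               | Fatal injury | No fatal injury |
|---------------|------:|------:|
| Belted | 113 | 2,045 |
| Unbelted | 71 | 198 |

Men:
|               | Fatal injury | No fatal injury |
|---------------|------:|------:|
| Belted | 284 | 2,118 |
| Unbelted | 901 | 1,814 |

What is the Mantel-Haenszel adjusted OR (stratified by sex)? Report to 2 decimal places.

0.25

OR_MH = Σ(aᵢdᵢ/nᵢ) / Σ(bᵢcᵢ/nᵢ), where nᵢ is the stratum total.
Stratum 1 (Women): n = 2427; a·d/n = 113·198/2427 = 9.2188; b·c/n = 2045·71/2427 = 59.8249
Stratum 2 (Men): n = 5117; a·d/n = 284·1814/5117 = 100.6793; b·c/n = 2118·901/5117 = 372.9369
OR_MH = (9.2188 + 100.6793) / (59.8249 + 372.9369) = 109.8981 / 432.7618 = 0.25395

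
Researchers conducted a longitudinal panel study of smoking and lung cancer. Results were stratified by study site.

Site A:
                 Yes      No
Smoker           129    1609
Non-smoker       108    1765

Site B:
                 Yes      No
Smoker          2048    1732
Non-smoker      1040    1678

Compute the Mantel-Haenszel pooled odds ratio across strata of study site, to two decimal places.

OR_MH = Σ(aᵢdᵢ/nᵢ) / Σ(bᵢcᵢ/nᵢ), where nᵢ is the stratum total.
Stratum 1 (Site A): n = 3611; a·d/n = 129·1765/3611 = 63.0532; b·c/n = 1609·108/3611 = 48.1230
Stratum 2 (Site B): n = 6498; a·d/n = 2048·1678/6498 = 528.8618; b·c/n = 1732·1040/6498 = 277.2053
OR_MH = (63.0532 + 528.8618) / (48.1230 + 277.2053) = 591.9150 / 325.3283 = 1.81944

1.82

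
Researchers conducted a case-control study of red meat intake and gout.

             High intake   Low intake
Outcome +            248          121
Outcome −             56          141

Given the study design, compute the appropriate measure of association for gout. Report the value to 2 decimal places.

Reading the table with exposure as columns: a = 248 (High intake, case), b = 56 (High intake, non-case), c = 121 (Low intake, case), d = 141.
This is a case-control study: participants were sampled on outcome status, so risks in the source population cannot be estimated directly — relative risk is not valid here. The odds ratio is the appropriate measure.
OR = (a·d)/(b·c) = (248 × 141) / (56 × 121) = 34968 / 6776 = 5.16057

5.16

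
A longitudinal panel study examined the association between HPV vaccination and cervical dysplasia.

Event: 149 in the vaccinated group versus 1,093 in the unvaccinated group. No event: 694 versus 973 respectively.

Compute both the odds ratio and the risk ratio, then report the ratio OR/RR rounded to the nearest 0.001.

From the description: a = 149, b = 694, c = 1093, d = 973.
OR = (149·973)/(694·1093) = 144977/758542 = 0.19113
Risk in exposed = 149/843 = 0.17675; risk in unexposed = 1093/2066 = 0.52904; RR = 0.33409
OR/RR = 0.19113 / 0.33409 = 0.57207
The outcome is not rare, so the OR lies further from 1 than the RR.

0.572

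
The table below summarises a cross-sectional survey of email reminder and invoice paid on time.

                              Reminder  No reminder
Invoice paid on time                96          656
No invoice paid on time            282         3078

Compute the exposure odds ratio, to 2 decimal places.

Reading the table with exposure as columns: a = 96 (Reminder, case), b = 282 (Reminder, non-case), c = 656 (No reminder, case), d = 3078.
OR = (a·d)/(b·c) = (96 × 3078) / (282 × 656) = 295488 / 184992 = 1.59730
The odds of invoice paid on time are about 1.60 times as high in the reminder group.

1.60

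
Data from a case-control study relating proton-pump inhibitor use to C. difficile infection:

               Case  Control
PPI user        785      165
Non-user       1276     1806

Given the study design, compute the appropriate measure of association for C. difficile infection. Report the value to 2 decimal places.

Cells: a = 785, b = 165, c = 1276, d = 1806.
This is a case-control study: participants were sampled on outcome status, so risks in the source population cannot be estimated directly — relative risk is not valid here. The odds ratio is the appropriate measure.
OR = (a·d)/(b·c) = (785 × 1806) / (165 × 1276) = 1417710 / 210540 = 6.73368

6.73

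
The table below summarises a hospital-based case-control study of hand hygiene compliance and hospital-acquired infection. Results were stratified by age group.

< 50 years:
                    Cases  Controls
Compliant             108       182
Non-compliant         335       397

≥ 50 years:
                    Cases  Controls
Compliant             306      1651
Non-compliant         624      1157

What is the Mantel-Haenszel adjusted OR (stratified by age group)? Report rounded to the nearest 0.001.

0.408

OR_MH = Σ(aᵢdᵢ/nᵢ) / Σ(bᵢcᵢ/nᵢ), where nᵢ is the stratum total.
Stratum 1 (< 50 years): n = 1022; a·d/n = 108·397/1022 = 41.9530; b·c/n = 182·335/1022 = 59.6575
Stratum 2 (≥ 50 years): n = 3738; a·d/n = 306·1157/3738 = 94.7143; b·c/n = 1651·624/3738 = 275.6083
OR_MH = (41.9530 + 94.7143) / (59.6575 + 275.6083) = 136.6673 / 335.2659 = 0.40764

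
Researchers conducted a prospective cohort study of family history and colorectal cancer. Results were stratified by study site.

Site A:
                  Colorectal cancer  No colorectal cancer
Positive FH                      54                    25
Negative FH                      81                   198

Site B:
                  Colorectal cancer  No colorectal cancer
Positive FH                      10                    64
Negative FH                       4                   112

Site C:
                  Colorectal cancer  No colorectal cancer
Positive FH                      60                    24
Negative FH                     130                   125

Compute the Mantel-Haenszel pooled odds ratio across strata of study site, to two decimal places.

OR_MH = Σ(aᵢdᵢ/nᵢ) / Σ(bᵢcᵢ/nᵢ), where nᵢ is the stratum total.
Stratum 1 (Site A): n = 358; a·d/n = 54·198/358 = 29.8659; b·c/n = 25·81/358 = 5.6564
Stratum 2 (Site B): n = 190; a·d/n = 10·112/190 = 5.8947; b·c/n = 64·4/190 = 1.3474
Stratum 3 (Site C): n = 339; a·d/n = 60·125/339 = 22.1239; b·c/n = 24·130/339 = 9.2035
OR_MH = (29.8659 + 5.8947 + 22.1239) / (5.6564 + 1.3474 + 9.2035) = 57.8846 / 16.2073 = 3.57150

3.57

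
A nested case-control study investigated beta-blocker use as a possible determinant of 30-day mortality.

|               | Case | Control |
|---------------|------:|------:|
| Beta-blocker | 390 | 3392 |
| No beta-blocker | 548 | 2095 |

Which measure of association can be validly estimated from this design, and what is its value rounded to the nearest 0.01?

Cells: a = 390, b = 3392, c = 548, d = 2095.
This is a nested case-control study: participants were sampled on outcome status, so risks in the source population cannot be estimated directly — relative risk is not valid here. The odds ratio is the appropriate measure.
OR = (a·d)/(b·c) = (390 × 2095) / (3392 × 548) = 817050 / 1858816 = 0.43955

0.44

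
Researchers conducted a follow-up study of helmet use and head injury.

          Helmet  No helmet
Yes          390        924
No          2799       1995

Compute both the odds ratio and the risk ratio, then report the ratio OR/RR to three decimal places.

Reading the table with exposure as columns: a = 390 (Helmet, case), b = 2799 (Helmet, non-case), c = 924 (No helmet, case), d = 1995.
OR = (390·1995)/(2799·924) = 778050/2586276 = 0.30084
Risk in exposed = 390/3189 = 0.12230; risk in unexposed = 924/2919 = 0.31655; RR = 0.38634
OR/RR = 0.30084 / 0.38634 = 0.77868
The outcome is not rare, so the OR lies further from 1 than the RR.

0.779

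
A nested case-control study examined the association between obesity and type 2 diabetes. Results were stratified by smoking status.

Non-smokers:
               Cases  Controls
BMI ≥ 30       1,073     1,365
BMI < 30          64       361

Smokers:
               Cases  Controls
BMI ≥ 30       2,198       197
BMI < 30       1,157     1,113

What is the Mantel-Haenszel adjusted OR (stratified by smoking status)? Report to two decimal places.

OR_MH = Σ(aᵢdᵢ/nᵢ) / Σ(bᵢcᵢ/nᵢ), where nᵢ is the stratum total.
Stratum 1 (Non-smokers): n = 2863; a·d/n = 1073·361/2863 = 135.2962; b·c/n = 1365·64/2863 = 30.5134
Stratum 2 (Smokers): n = 4665; a·d/n = 2198·1113/4665 = 524.4103; b·c/n = 197·1157/4665 = 48.8594
OR_MH = (135.2962 + 524.4103) / (30.5134 + 48.8594) = 659.7065 / 79.3728 = 8.31149

8.31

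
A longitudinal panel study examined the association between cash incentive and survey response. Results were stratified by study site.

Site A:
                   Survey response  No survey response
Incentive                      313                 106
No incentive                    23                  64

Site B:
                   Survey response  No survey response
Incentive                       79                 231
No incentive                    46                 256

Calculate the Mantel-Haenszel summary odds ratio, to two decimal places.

OR_MH = Σ(aᵢdᵢ/nᵢ) / Σ(bᵢcᵢ/nᵢ), where nᵢ is the stratum total.
Stratum 1 (Site A): n = 506; a·d/n = 313·64/506 = 39.5889; b·c/n = 106·23/506 = 4.8182
Stratum 2 (Site B): n = 612; a·d/n = 79·256/612 = 33.0458; b·c/n = 231·46/612 = 17.3627
OR_MH = (39.5889 + 33.0458) / (4.8182 + 17.3627) = 72.6347 / 22.1809 = 3.27465

3.27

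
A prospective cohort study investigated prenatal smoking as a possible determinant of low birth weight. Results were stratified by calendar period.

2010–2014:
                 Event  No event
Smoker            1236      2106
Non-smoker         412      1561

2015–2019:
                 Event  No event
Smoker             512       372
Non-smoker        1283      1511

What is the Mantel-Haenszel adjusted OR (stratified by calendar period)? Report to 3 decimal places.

OR_MH = Σ(aᵢdᵢ/nᵢ) / Σ(bᵢcᵢ/nᵢ), where nᵢ is the stratum total.
Stratum 1 (2010–2014): n = 5315; a·d/n = 1236·1561/5315 = 363.0096; b·c/n = 2106·412/5315 = 163.2497
Stratum 2 (2015–2019): n = 3678; a·d/n = 512·1511/3678 = 210.3404; b·c/n = 372·1283/3678 = 129.7651
OR_MH = (363.0096 + 210.3404) / (163.2497 + 129.7651) = 573.3500 / 293.0148 = 1.95673

1.957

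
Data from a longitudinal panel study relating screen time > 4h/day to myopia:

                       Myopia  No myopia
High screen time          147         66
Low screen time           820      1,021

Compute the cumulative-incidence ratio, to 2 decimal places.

1.55

Cells: a = 147, b = 66, c = 820, d = 1021.
Risk in exposed = 147/213 = 0.69014; risk in unexposed = 820/1841 = 0.44541.
RR = 0.69014 / 0.44541 = 1.54945
The risk among the exposed is 1.55 times that among the unexposed.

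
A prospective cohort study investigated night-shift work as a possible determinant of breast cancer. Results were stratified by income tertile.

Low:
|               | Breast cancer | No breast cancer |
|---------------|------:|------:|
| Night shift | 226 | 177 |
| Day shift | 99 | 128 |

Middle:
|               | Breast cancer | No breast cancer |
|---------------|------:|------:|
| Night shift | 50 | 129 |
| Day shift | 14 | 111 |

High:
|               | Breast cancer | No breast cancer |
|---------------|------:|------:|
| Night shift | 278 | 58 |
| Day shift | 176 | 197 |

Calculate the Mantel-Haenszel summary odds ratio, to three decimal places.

2.937

OR_MH = Σ(aᵢdᵢ/nᵢ) / Σ(bᵢcᵢ/nᵢ), where nᵢ is the stratum total.
Stratum 1 (Low): n = 630; a·d/n = 226·128/630 = 45.9175; b·c/n = 177·99/630 = 27.8143
Stratum 2 (Middle): n = 304; a·d/n = 50·111/304 = 18.2566; b·c/n = 129·14/304 = 5.9408
Stratum 3 (High): n = 709; a·d/n = 278·197/709 = 77.2440; b·c/n = 58·176/709 = 14.3977
OR_MH = (45.9175 + 18.2566 + 77.2440) / (27.8143 + 5.9408 + 14.3977) = 141.4180 / 48.1528 = 2.93686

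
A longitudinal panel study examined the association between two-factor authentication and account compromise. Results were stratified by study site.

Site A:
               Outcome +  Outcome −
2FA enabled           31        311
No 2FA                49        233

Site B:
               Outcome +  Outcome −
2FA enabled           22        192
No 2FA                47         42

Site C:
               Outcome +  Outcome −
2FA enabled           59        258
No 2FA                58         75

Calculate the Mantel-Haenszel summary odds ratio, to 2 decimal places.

OR_MH = Σ(aᵢdᵢ/nᵢ) / Σ(bᵢcᵢ/nᵢ), where nᵢ is the stratum total.
Stratum 1 (Site A): n = 624; a·d/n = 31·233/624 = 11.5753; b·c/n = 311·49/624 = 24.4215
Stratum 2 (Site B): n = 303; a·d/n = 22·42/303 = 3.0495; b·c/n = 192·47/303 = 29.7822
Stratum 3 (Site C): n = 450; a·d/n = 59·75/450 = 9.8333; b·c/n = 258·58/450 = 33.2533
OR_MH = (11.5753 + 3.0495 + 9.8333) / (24.4215 + 29.7822 + 33.2533) = 24.4582 / 87.4570 = 0.27966

0.28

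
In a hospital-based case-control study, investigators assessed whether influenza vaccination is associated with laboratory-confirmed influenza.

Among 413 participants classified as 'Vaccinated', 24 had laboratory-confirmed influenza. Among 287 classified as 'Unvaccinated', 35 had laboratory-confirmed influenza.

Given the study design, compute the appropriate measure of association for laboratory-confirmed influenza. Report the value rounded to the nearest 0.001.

From the description: a = 24, b = 389, c = 35, d = 252.
This is a hospital-based case-control study: participants were sampled on outcome status, so risks in the source population cannot be estimated directly — relative risk is not valid here. The odds ratio is the appropriate measure.
OR = (a·d)/(b·c) = (24 × 252) / (389 × 35) = 6048 / 13615 = 0.44422

0.444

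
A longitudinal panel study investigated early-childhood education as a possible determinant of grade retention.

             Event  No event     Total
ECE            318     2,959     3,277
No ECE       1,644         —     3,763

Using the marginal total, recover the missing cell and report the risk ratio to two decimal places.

The missing cell is in the unexposed row: 3763 − 1644 = 2119.
So a = 318, b = 2959, c = 1644, d = 2119.
RR = [a/(a+b)] / [c/(c+d)] = (318/3277) / (1644/3763) = 0.09704/0.43689 = 0.22212

0.22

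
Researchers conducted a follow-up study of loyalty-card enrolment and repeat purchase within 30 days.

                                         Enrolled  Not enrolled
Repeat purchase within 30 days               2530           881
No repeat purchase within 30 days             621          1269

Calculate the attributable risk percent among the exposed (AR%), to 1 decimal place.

49.0

Reading the table with exposure as columns: a = 2530 (Enrolled, case), b = 621 (Enrolled, non-case), c = 881 (Not enrolled, case), d = 1269.
Risk in exposed = 2530/3151 = 0.80292; risk in unexposed = 881/2150 = 0.40977.
RR = 0.80292/0.40977 = 1.95945
AR% = (RR − 1)/RR × 100 = (1.95945 − 1)/1.95945 × 100 = 48.9653%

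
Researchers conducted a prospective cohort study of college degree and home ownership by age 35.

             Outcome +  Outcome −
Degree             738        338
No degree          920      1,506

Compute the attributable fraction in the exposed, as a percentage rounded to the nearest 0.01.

Cells: a = 738, b = 338, c = 920, d = 1506.
Risk in exposed = 738/1076 = 0.68587; risk in unexposed = 920/2426 = 0.37923.
RR = 0.68587/0.37923 = 1.80862
AR% = (RR − 1)/RR × 100 = (1.80862 − 1)/1.80862 × 100 = 44.7092%

44.71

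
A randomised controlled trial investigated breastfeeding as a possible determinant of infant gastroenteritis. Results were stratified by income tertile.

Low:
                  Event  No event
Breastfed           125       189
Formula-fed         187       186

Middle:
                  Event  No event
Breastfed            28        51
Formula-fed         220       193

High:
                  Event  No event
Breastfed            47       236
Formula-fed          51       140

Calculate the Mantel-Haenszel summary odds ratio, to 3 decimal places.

OR_MH = Σ(aᵢdᵢ/nᵢ) / Σ(bᵢcᵢ/nᵢ), where nᵢ is the stratum total.
Stratum 1 (Low): n = 687; a·d/n = 125·186/687 = 33.8428; b·c/n = 189·187/687 = 51.4454
Stratum 2 (Middle): n = 492; a·d/n = 28·193/492 = 10.9837; b·c/n = 51·220/492 = 22.8049
Stratum 3 (High): n = 474; a·d/n = 47·140/474 = 13.8819; b·c/n = 236·51/474 = 25.3924
OR_MH = (33.8428 + 10.9837 + 13.8819) / (51.4454 + 22.8049 + 25.3924) = 58.7084 / 99.6427 = 0.58919

0.589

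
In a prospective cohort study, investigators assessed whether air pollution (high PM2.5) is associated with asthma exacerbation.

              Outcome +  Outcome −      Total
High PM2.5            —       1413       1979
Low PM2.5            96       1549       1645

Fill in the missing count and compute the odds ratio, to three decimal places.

6.463

The missing cell is in the exposed row: 1979 − 1413 = 566.
So a = 566, b = 1413, c = 96, d = 1549.
OR = (a·d)/(b·c) = (566 × 1549) / (1413 × 96) = 876734 / 135648 = 6.46330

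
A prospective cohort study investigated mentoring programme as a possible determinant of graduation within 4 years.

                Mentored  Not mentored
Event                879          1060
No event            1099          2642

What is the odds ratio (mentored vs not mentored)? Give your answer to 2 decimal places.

1.99

Reading the table with exposure as columns: a = 879 (Mentored, case), b = 1099 (Mentored, non-case), c = 1060 (Not mentored, case), d = 2642.
OR = (a·d)/(b·c) = (879 × 2642) / (1099 × 1060) = 2322318 / 1164940 = 1.99351
The odds of graduation within 4 years are about 1.99 times as high in the mentored group.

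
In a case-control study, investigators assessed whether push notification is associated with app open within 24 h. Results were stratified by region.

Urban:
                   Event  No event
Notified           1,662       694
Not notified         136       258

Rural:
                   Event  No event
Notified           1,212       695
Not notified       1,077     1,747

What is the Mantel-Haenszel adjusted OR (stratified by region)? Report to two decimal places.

OR_MH = Σ(aᵢdᵢ/nᵢ) / Σ(bᵢcᵢ/nᵢ), where nᵢ is the stratum total.
Stratum 1 (Urban): n = 2750; a·d/n = 1662·258/2750 = 155.9258; b·c/n = 694·136/2750 = 34.3215
Stratum 2 (Rural): n = 4731; a·d/n = 1212·1747/4731 = 447.5510; b·c/n = 695·1077/4731 = 158.2150
OR_MH = (155.9258 + 447.5510) / (34.3215 + 158.2150) = 603.4769 / 192.5364 = 3.13435

3.13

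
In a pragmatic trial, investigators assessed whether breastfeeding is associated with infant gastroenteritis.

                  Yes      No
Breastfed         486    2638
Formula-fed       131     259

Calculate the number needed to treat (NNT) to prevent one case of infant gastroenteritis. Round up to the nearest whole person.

6

Risk in treated group = 486/3124 = 0.15557; risk in control = 131/390 = 0.33590.
Absolute risk reduction = 0.33590 − 0.15557 = 0.18033
NNT = 1 / ARR = 1 / 0.18033 = 5.545 → round up → 6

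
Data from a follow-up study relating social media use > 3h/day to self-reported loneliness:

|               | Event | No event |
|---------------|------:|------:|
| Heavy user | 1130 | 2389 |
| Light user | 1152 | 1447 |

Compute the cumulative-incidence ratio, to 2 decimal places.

Cells: a = 1130, b = 2389, c = 1152, d = 1447.
Risk in exposed = 1130/3519 = 0.32111; risk in unexposed = 1152/2599 = 0.44325.
RR = 0.32111 / 0.44325 = 0.72446
The risk is 28% lower among the exposed than among the unexposed.

0.72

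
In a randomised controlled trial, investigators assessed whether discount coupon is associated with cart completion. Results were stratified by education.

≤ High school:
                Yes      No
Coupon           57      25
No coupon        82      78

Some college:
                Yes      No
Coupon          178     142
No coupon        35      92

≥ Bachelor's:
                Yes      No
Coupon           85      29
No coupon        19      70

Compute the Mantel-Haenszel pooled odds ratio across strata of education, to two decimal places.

3.78

OR_MH = Σ(aᵢdᵢ/nᵢ) / Σ(bᵢcᵢ/nᵢ), where nᵢ is the stratum total.
Stratum 1 (≤ High school): n = 242; a·d/n = 57·78/242 = 18.3719; b·c/n = 25·82/242 = 8.4711
Stratum 2 (Some college): n = 447; a·d/n = 178·92/447 = 36.6353; b·c/n = 142·35/447 = 11.1186
Stratum 3 (≥ Bachelor's): n = 203; a·d/n = 85·70/203 = 29.3103; b·c/n = 29·19/203 = 2.7143
OR_MH = (18.3719 + 36.6353 + 29.3103) / (8.4711 + 11.1186 + 2.7143) = 84.3176 / 22.3039 = 3.78039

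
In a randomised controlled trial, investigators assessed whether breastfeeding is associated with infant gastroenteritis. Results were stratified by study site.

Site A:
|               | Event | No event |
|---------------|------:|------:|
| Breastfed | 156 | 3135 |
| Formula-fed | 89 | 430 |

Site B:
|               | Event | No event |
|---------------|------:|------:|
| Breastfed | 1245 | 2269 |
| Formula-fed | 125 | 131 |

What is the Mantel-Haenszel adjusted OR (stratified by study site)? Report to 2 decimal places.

OR_MH = Σ(aᵢdᵢ/nᵢ) / Σ(bᵢcᵢ/nᵢ), where nᵢ is the stratum total.
Stratum 1 (Site A): n = 3810; a·d/n = 156·430/3810 = 17.6063; b·c/n = 3135·89/3810 = 73.2323
Stratum 2 (Site B): n = 3770; a·d/n = 1245·131/3770 = 43.2613; b·c/n = 2269·125/3770 = 75.2321
OR_MH = (17.6063 + 43.2613) / (73.2323 + 75.2321) = 60.8676 / 148.4644 = 0.40998

0.41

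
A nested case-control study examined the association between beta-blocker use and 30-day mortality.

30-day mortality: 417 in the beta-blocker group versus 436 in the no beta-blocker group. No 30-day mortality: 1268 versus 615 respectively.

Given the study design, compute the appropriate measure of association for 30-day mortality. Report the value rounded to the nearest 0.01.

From the description: a = 417, b = 1268, c = 436, d = 615.
This is a nested case-control study: participants were sampled on outcome status, so risks in the source population cannot be estimated directly — relative risk is not valid here. The odds ratio is the appropriate measure.
OR = (a·d)/(b·c) = (417 × 615) / (1268 × 436) = 256455 / 552848 = 0.46388

0.46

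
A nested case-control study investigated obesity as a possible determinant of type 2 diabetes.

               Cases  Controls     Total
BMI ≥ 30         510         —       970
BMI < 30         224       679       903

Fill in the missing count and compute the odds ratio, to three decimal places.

3.361

The missing cell is in the exposed row: 970 − 510 = 460.
So a = 510, b = 460, c = 224, d = 679.
OR = (a·d)/(b·c) = (510 × 679) / (460 × 224) = 346290 / 103040 = 3.36073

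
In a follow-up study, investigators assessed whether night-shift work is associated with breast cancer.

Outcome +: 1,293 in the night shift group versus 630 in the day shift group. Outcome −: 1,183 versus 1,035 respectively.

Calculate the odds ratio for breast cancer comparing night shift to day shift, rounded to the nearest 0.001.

From the description: a = 1293, b = 1183, c = 630, d = 1035.
OR = (a·d)/(b·c) = (1293 × 1035) / (1183 × 630) = 1338255 / 745290 = 1.79562
The odds of breast cancer are about 1.80 times as high in the night shift group.

1.796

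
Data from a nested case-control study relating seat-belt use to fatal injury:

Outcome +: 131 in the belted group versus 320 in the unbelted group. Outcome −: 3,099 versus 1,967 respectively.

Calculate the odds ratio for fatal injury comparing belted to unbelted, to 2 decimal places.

0.26

From the description: a = 131, b = 3099, c = 320, d = 1967.
OR = (a·d)/(b·c) = (131 × 1967) / (3099 × 320) = 257677 / 991680 = 0.25984
Exposure is associated with lower odds of fatal injury (OR = 0.26 < 1).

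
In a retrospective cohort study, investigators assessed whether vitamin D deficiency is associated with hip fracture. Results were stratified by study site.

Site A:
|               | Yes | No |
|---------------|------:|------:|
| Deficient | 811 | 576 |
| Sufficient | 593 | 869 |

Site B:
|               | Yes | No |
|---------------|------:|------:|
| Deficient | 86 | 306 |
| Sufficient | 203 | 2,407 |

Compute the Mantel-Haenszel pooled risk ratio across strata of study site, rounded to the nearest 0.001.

RR_MH = Σ(aᵢ·n₀ᵢ/nᵢ) / Σ(cᵢ·n₁ᵢ/nᵢ), with n₁ᵢ = aᵢ+bᵢ (exposed), n₀ᵢ = cᵢ+dᵢ (unexposed), nᵢ = n₁ᵢ+n₀ᵢ.
Stratum 1 (Site A): n₁ = 1387, n₀ = 1462, n = 2849; a·n₀/n = 811·1462/2849 = 416.1748; c·n₁/n = 593·1387/2849 = 288.6946
Stratum 2 (Site B): n₁ = 392, n₀ = 2610, n = 3002; a·n₀/n = 86·2610/3002 = 74.7702; c·n₁/n = 203·392/3002 = 26.5077
RR_MH = (416.1748 + 74.7702) / (288.6946 + 26.5077) = 490.9450 / 315.2023 = 1.55756

1.558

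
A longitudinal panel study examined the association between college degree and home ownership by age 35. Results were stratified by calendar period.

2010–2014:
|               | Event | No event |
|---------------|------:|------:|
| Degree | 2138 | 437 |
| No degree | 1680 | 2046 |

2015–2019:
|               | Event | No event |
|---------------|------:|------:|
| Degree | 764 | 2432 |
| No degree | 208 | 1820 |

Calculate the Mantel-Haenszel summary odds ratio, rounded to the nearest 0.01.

4.50

OR_MH = Σ(aᵢdᵢ/nᵢ) / Σ(bᵢcᵢ/nᵢ), where nᵢ is the stratum total.
Stratum 1 (2010–2014): n = 6301; a·d/n = 2138·2046/6301 = 694.2308; b·c/n = 437·1680/6301 = 116.5148
Stratum 2 (2015–2019): n = 5224; a·d/n = 764·1820/5224 = 266.1715; b·c/n = 2432·208/5224 = 96.8331
OR_MH = (694.2308 + 266.1715) / (116.5148 + 96.8331) = 960.4023 / 213.3479 = 4.50158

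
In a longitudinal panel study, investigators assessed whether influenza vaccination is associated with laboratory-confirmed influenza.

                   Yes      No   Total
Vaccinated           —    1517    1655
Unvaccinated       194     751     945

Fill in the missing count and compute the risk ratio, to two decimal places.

0.41

The missing cell is in the exposed row: 1655 − 1517 = 138.
So a = 138, b = 1517, c = 194, d = 751.
RR = [a/(a+b)] / [c/(c+d)] = (138/1655) / (194/945) = 0.08338/0.20529 = 0.40617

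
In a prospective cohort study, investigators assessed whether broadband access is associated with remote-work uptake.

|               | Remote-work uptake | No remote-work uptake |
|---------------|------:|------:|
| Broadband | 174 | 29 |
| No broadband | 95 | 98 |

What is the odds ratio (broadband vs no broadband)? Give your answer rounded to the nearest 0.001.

Cells: a = 174, b = 29, c = 95, d = 98.
OR = (a·d)/(b·c) = (174 × 98) / (29 × 95) = 17052 / 2755 = 6.18947
The odds of remote-work uptake are about 6.19 times as high in the broadband group.

6.189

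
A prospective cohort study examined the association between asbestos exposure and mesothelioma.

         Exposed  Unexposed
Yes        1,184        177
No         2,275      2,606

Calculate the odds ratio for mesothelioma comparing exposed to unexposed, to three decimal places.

Reading the table with exposure as columns: a = 1184 (Exposed, case), b = 2275 (Exposed, non-case), c = 177 (Unexposed, case), d = 2606.
OR = (a·d)/(b·c) = (1184 × 2606) / (2275 × 177) = 3085504 / 402675 = 7.66252
The odds of mesothelioma are about 7.66 times as high in the exposed group.

7.663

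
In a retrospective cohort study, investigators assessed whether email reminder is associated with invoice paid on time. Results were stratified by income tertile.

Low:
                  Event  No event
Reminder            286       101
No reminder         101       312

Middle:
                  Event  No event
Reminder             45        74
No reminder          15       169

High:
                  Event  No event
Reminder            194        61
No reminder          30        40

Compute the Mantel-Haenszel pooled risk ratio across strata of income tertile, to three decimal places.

RR_MH = Σ(aᵢ·n₀ᵢ/nᵢ) / Σ(cᵢ·n₁ᵢ/nᵢ), with n₁ᵢ = aᵢ+bᵢ (exposed), n₀ᵢ = cᵢ+dᵢ (unexposed), nᵢ = n₁ᵢ+n₀ᵢ.
Stratum 1 (Low): n₁ = 387, n₀ = 413, n = 800; a·n₀/n = 286·413/800 = 147.6475; c·n₁/n = 101·387/800 = 48.8588
Stratum 2 (Middle): n₁ = 119, n₀ = 184, n = 303; a·n₀/n = 45·184/303 = 27.3267; c·n₁/n = 15·119/303 = 5.8911
Stratum 3 (High): n₁ = 255, n₀ = 70, n = 325; a·n₀/n = 194·70/325 = 41.7846; c·n₁/n = 30·255/325 = 23.5385
RR_MH = (147.6475 + 27.3267 + 41.7846) / (48.8588 + 5.8911 + 23.5385) = 216.7588 / 78.2883 = 2.76873

2.769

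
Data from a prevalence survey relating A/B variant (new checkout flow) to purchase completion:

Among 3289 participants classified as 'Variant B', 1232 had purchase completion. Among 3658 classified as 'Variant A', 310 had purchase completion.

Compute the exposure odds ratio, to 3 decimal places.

From the description: a = 1232, b = 2057, c = 310, d = 3348.
OR = (a·d)/(b·c) = (1232 × 3348) / (2057 × 310) = 4124736 / 637670 = 6.46845
The odds of purchase completion are about 6.47 times as high in the variant b group.

6.468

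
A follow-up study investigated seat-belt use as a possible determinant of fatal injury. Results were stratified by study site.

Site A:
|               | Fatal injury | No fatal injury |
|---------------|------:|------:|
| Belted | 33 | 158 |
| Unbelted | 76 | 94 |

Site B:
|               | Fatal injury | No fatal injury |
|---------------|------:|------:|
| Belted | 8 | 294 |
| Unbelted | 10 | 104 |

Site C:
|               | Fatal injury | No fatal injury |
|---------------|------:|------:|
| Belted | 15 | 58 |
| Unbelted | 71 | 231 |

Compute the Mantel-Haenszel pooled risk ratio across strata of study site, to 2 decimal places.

0.49

RR_MH = Σ(aᵢ·n₀ᵢ/nᵢ) / Σ(cᵢ·n₁ᵢ/nᵢ), with n₁ᵢ = aᵢ+bᵢ (exposed), n₀ᵢ = cᵢ+dᵢ (unexposed), nᵢ = n₁ᵢ+n₀ᵢ.
Stratum 1 (Site A): n₁ = 191, n₀ = 170, n = 361; a·n₀/n = 33·170/361 = 15.5402; c·n₁/n = 76·191/361 = 40.2105
Stratum 2 (Site B): n₁ = 302, n₀ = 114, n = 416; a·n₀/n = 8·114/416 = 2.1923; c·n₁/n = 10·302/416 = 7.2596
Stratum 3 (Site C): n₁ = 73, n₀ = 302, n = 375; a·n₀/n = 15·302/375 = 12.0800; c·n₁/n = 71·73/375 = 13.8213
RR_MH = (15.5402 + 2.1923 + 12.0800) / (40.2105 + 7.2596 + 13.8213) = 29.8125 / 61.2915 = 0.48640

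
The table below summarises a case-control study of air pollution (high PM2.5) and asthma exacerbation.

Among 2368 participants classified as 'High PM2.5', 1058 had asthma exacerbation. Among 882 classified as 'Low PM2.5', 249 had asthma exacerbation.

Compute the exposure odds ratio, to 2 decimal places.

From the description: a = 1058, b = 1310, c = 249, d = 633.
OR = (a·d)/(b·c) = (1058 × 633) / (1310 × 249) = 669714 / 326190 = 2.05314
The odds of asthma exacerbation are about 2.05 times as high in the high pm2.5 group.

2.05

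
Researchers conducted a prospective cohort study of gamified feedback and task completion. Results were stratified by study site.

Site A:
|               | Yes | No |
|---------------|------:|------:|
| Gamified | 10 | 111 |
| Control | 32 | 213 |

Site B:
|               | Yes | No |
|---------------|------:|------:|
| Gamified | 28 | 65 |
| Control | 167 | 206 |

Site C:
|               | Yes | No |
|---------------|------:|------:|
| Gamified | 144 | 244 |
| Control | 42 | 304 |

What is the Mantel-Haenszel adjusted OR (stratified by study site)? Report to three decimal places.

OR_MH = Σ(aᵢdᵢ/nᵢ) / Σ(bᵢcᵢ/nᵢ), where nᵢ is the stratum total.
Stratum 1 (Site A): n = 366; a·d/n = 10·213/366 = 5.8197; b·c/n = 111·32/366 = 9.7049
Stratum 2 (Site B): n = 466; a·d/n = 28·206/466 = 12.3777; b·c/n = 65·167/466 = 23.2940
Stratum 3 (Site C): n = 734; a·d/n = 144·304/734 = 59.6403; b·c/n = 244·42/734 = 13.9619
OR_MH = (5.8197 + 12.3777 + 59.6403) / (9.7049 + 23.2940 + 13.9619) = 77.8377 / 46.9608 = 1.65750

1.658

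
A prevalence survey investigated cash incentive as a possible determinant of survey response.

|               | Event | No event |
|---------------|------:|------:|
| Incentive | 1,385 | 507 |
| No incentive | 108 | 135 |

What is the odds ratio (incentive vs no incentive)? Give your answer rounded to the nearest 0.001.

3.415

Cells: a = 1385, b = 507, c = 108, d = 135.
OR = (a·d)/(b·c) = (1385 × 135) / (507 × 108) = 186975 / 54756 = 3.41469
The odds of survey response are about 3.41 times as high in the incentive group.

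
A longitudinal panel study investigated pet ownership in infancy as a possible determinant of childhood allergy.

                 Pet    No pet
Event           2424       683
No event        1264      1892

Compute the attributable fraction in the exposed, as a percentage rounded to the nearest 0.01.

Reading the table with exposure as columns: a = 2424 (Pet, case), b = 1264 (Pet, non-case), c = 683 (No pet, case), d = 1892.
Risk in exposed = 2424/3688 = 0.65727; risk in unexposed = 683/2575 = 0.26524.
RR = 0.65727/0.26524 = 2.47798
AR% = (RR − 1)/RR × 100 = (2.47798 − 1)/2.47798 × 100 = 59.6446%

59.64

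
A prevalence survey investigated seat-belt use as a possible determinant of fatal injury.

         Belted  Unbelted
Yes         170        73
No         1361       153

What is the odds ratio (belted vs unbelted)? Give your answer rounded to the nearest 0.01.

Reading the table with exposure as columns: a = 170 (Belted, case), b = 1361 (Belted, non-case), c = 73 (Unbelted, case), d = 153.
OR = (a·d)/(b·c) = (170 × 153) / (1361 × 73) = 26010 / 99353 = 0.26179
Exposure is associated with lower odds of fatal injury (OR = 0.26 < 1).

0.26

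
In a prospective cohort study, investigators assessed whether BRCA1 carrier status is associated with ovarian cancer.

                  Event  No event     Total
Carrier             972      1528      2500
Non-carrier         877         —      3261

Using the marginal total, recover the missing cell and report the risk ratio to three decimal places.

The missing cell is in the unexposed row: 3261 − 877 = 2384.
So a = 972, b = 1528, c = 877, d = 2384.
RR = [a/(a+b)] / [c/(c+d)] = (972/2500) / (877/3261) = 0.38880/0.26894 = 1.44570

1.446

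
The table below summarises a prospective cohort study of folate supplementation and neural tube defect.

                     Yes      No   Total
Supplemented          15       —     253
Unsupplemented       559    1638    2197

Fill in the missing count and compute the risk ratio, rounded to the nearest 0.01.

The missing cell is in the exposed row: 253 − 15 = 238.
So a = 15, b = 238, c = 559, d = 1638.
RR = [a/(a+b)] / [c/(c+d)] = (15/253) / (559/2197) = 0.05929/0.25444 = 0.23302

0.23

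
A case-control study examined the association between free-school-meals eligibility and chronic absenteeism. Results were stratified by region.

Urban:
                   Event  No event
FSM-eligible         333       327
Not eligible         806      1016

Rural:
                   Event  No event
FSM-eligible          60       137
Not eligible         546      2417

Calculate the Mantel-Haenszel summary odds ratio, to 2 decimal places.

1.40

OR_MH = Σ(aᵢdᵢ/nᵢ) / Σ(bᵢcᵢ/nᵢ), where nᵢ is the stratum total.
Stratum 1 (Urban): n = 2482; a·d/n = 333·1016/2482 = 136.3127; b·c/n = 327·806/2482 = 106.1894
Stratum 2 (Rural): n = 3160; a·d/n = 60·2417/3160 = 45.8924; b·c/n = 137·546/3160 = 23.6715
OR_MH = (136.3127 + 45.8924) / (106.1894 + 23.6715) = 182.2051 / 129.8609 = 1.40308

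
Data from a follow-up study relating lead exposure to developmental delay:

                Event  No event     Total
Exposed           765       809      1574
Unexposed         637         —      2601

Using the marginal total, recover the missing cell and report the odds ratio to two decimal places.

The missing cell is in the unexposed row: 2601 − 637 = 1964.
So a = 765, b = 809, c = 637, d = 1964.
OR = (a·d)/(b·c) = (765 × 1964) / (809 × 637) = 1502460 / 515333 = 2.91551

2.92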